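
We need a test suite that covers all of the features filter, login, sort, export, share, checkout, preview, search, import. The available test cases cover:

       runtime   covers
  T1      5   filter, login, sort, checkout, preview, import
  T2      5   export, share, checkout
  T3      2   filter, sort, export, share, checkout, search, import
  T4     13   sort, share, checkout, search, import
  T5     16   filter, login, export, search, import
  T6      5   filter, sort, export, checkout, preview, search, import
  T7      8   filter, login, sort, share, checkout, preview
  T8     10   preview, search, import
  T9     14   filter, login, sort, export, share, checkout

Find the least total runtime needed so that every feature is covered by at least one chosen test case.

T1, T3 cover every feature at runtime 5 + 2 = 7.
Any cover uses at least 2 test cases; among all covering selections none totals below 7.

7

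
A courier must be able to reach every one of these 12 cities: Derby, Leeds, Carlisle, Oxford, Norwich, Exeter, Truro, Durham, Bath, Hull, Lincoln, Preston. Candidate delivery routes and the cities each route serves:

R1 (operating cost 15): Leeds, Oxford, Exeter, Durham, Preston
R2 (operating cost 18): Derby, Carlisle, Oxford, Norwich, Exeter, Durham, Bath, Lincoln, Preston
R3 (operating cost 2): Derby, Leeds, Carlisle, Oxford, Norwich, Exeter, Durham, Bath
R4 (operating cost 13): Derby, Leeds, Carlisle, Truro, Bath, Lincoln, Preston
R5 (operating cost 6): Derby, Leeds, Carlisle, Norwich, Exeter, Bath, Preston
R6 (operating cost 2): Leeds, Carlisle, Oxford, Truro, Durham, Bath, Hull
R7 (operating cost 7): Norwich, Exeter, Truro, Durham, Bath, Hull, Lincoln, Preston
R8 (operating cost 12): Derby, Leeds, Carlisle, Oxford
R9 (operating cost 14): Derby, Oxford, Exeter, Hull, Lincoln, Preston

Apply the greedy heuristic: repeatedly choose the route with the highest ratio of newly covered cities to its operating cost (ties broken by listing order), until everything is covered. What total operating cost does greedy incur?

11

Pick 1: R3 adds 8 new (Derby, Leeds, Carlisle, Oxford, Norwich, Exeter, Durham, Bath) at operating cost 2 (ratio 8/2).
Pick 2: R6 adds 2 new (Truro, Hull) at operating cost 2 (ratio 2/2).
Pick 3: R7 adds 2 new (Lincoln, Preston) at operating cost 7 (ratio 2/7).
Greedy total operating cost: 2 + 2 + 7 = 11. (The true optimum is 9, so greedy overshoots here.)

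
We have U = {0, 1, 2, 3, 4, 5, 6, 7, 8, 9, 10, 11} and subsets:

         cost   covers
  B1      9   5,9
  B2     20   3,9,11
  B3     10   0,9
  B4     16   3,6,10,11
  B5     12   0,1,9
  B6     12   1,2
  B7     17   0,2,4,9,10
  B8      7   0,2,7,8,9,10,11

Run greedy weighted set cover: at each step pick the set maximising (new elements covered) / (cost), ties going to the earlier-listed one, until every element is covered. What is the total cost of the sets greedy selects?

Pick 1: B8 adds 7 new (0, 2, 7, 8, 9, 10, 11) at cost 7 (ratio 7/7).
Pick 2: B4 adds 2 new (3, 6) at cost 16 (ratio 2/16).
Pick 3: B1 adds 1 new (5) at cost 9 (ratio 1/9).
Pick 4: B5 adds 1 new (1) at cost 12 (ratio 1/12).
Pick 5: B7 adds 1 new (4) at cost 17 (ratio 1/17).
Greedy total cost: 7 + 16 + 9 + 12 + 17 = 61.

61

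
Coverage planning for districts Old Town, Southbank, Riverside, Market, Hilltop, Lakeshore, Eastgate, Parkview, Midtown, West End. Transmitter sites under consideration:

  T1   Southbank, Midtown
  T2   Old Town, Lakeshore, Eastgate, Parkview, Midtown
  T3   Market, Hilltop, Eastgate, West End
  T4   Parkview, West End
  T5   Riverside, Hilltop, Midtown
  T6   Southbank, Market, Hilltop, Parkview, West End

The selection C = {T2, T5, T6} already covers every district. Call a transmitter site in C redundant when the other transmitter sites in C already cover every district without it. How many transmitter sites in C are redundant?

0

Drop T2: Old Town, Lakeshore, Eastgate uncovered — not redundant.
Drop T5: Riverside uncovered — not redundant.
Drop T6: Southbank, Market, West End uncovered — not redundant.
None of the transmitter sites in C is redundant.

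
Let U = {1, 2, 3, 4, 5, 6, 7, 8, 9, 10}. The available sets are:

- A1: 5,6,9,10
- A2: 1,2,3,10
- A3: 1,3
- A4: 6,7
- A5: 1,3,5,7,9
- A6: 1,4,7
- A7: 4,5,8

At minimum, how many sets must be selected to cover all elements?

4

A1, A2, A4, A7 together cover {1, 2, 3, 4, 5, 6, 7, 8, 9, 10} — every element.
No 3 of the 7 sets cover everything (all 35 triples fall short), so 4 is minimum.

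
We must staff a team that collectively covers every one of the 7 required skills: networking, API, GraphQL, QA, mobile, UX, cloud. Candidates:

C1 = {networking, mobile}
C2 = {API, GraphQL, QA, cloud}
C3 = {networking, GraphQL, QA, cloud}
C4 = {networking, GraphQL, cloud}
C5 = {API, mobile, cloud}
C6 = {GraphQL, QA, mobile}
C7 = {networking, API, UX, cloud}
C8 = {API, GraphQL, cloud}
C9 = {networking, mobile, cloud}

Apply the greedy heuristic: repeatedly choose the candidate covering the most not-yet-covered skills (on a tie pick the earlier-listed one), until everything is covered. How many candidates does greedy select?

Pick 1: C2 covers 4 new skills (API, GraphQL, QA, cloud).
Pick 2: C1 covers 2 new skills (networking, mobile).
Pick 3: C7 covers 1 new skills (UX).
Greedy uses 3 candidates. (The true minimum is 2.)

3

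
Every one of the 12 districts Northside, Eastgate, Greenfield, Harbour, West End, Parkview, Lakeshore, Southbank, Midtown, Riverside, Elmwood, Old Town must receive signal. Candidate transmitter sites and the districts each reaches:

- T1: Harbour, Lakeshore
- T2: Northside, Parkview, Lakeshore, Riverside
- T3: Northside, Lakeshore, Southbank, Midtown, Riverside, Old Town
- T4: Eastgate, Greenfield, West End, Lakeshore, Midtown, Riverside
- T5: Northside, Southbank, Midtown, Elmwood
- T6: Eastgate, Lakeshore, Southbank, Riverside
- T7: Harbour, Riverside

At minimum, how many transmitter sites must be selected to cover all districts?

5

T1, T2, T3, T4, T5 together cover {Northside, Eastgate, Greenfield, Harbour, West End, Parkview, Lakeshore, Southbank, Midtown, Riverside, Elmwood, Old Town} — every district.
No 4 of the 7 transmitter sites cover everything (all 35 size-4 selections fall short), so 5 is minimum.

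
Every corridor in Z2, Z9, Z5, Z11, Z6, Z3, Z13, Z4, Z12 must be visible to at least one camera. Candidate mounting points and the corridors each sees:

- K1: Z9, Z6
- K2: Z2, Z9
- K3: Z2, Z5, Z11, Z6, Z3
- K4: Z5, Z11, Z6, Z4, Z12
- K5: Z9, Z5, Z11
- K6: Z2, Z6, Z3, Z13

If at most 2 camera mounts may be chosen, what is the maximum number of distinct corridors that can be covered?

Choosing K4, K6 covers {Z2, Z5, Z11, Z6, Z3, Z13, Z4, Z12} — 8 corridors.
No choice of 2 camera mounts does better; here Z9 is left uncovered.

8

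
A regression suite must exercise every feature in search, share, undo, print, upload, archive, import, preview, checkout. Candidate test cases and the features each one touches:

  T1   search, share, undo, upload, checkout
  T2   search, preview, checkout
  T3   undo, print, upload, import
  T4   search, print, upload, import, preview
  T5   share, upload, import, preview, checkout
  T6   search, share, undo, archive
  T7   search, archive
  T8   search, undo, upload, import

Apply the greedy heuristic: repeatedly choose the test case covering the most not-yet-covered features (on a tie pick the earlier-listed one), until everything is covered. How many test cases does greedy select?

Pick 1: T1 covers 5 new features (search, share, undo, upload, checkout).
Pick 2: T4 covers 3 new features (print, import, preview).
Pick 3: T6 covers 1 new features (archive).
Greedy uses 3 test cases.

3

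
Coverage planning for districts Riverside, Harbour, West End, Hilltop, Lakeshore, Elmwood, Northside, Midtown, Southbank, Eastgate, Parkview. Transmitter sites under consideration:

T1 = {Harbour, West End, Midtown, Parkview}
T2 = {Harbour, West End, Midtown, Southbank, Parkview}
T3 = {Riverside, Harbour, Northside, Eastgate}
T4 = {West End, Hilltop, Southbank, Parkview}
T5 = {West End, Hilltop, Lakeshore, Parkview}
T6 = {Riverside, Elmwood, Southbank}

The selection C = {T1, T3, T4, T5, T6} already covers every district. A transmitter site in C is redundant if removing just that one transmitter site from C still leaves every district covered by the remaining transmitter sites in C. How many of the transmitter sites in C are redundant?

1

Drop T1: Midtown uncovered — not redundant.
Drop T3: Northside, Eastgate uncovered — not redundant.
Drop T4: the rest still cover every district — redundant.
Drop T5: Lakeshore uncovered — not redundant.
Drop T6: Elmwood uncovered — not redundant.
1 redundant: T4.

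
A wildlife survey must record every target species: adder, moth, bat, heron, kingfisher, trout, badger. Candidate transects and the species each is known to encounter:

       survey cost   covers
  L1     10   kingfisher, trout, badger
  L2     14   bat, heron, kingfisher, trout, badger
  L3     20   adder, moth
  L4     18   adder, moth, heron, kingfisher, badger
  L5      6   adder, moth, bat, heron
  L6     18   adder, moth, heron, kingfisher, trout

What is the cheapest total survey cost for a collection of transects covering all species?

16

L1, L5 cover every species at survey cost 10 + 6 = 16.
Any cover uses at least 2 transects; among all covering selections none totals below 16.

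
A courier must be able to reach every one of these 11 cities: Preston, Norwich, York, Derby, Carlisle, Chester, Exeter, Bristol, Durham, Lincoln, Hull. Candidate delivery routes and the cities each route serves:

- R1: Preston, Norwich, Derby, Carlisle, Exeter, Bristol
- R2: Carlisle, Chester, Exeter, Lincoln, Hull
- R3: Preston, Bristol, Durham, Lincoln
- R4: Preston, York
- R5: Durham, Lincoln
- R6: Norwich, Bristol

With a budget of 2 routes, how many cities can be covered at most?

Choosing R1, R2 covers {Preston, Norwich, Derby, Carlisle, Chester, Exeter, Bristol, Lincoln, Hull} — 9 cities.
No choice of 2 routes does better; here York, Durham are left uncovered.

9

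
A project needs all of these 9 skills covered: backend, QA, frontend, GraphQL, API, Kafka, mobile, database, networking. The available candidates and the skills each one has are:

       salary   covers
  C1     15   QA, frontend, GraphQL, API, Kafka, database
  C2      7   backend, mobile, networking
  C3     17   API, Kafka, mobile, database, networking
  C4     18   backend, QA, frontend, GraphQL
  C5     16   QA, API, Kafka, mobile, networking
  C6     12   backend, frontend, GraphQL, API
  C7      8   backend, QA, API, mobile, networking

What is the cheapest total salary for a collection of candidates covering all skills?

C1, C2 cover every skill at salary 15 + 7 = 22.
Any cover uses at least 2 candidates; among all covering selections none totals below 22.
Greedy by coverage-per-salary would pick C7, C1 for 23 — worse than the optimum 22.

22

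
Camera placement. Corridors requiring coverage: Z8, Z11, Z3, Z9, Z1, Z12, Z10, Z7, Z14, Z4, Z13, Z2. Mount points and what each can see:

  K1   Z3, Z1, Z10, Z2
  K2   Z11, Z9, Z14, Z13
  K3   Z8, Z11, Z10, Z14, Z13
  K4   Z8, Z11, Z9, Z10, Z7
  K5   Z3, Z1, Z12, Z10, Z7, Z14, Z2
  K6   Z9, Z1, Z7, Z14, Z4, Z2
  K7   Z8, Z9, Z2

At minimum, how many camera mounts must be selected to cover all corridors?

K3, K5, K6 together cover {Z8, Z11, Z3, Z9, Z1, Z12, Z10, Z7, Z14, Z4, Z13, Z2} — every corridor.
No 2 of the 7 camera mounts cover everything (all 21 pairs fall short), so 3 is minimum.

3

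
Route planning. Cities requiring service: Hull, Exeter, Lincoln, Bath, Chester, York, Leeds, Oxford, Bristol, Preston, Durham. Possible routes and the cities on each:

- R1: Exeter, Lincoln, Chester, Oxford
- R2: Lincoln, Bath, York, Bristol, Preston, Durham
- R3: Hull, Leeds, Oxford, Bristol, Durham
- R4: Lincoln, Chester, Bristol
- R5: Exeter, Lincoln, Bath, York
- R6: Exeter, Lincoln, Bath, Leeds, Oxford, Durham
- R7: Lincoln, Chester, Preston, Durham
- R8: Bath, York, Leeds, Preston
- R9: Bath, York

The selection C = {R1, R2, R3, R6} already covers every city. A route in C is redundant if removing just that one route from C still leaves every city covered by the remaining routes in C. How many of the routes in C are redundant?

1

Drop R1: Chester uncovered — not redundant.
Drop R2: York, Preston uncovered — not redundant.
Drop R3: Hull uncovered — not redundant.
Drop R6: the rest still cover every city — redundant.
1 redundant: R6.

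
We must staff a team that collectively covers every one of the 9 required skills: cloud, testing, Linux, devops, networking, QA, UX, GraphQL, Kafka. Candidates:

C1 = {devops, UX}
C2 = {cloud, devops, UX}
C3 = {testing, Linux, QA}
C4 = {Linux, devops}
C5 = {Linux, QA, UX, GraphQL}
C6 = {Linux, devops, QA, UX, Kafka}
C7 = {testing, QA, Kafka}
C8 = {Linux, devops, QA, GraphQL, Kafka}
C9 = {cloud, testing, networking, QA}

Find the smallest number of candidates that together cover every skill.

3

C1, C8, C9 together cover {cloud, testing, Linux, devops, networking, QA, UX, GraphQL, Kafka} — every skill.
No 2 of the 9 candidates cover everything (all 36 pairs fall short), so 3 is minimum.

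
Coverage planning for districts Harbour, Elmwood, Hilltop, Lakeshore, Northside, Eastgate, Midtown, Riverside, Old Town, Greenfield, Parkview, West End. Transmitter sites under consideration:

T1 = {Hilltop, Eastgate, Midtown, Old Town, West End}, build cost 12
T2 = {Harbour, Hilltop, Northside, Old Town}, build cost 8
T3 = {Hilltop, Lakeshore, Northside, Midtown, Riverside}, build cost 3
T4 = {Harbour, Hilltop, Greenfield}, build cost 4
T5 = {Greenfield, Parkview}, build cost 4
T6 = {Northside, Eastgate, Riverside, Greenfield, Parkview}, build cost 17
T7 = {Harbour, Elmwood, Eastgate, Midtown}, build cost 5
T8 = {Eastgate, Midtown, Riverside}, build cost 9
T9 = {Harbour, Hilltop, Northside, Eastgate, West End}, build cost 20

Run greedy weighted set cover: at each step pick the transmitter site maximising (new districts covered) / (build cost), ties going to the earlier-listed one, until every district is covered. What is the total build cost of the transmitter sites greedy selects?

24

Pick 1: T3 adds 5 new (Hilltop, Lakeshore, Northside, Midtown, Riverside) at build cost 3 (ratio 5/3).
Pick 2: T7 adds 3 new (Harbour, Elmwood, Eastgate) at build cost 5 (ratio 3/5).
Pick 3: T5 adds 2 new (Greenfield, Parkview) at build cost 4 (ratio 2/4).
Pick 4: T1 adds 2 new (Old Town, West End) at build cost 12 (ratio 2/12).
Greedy total build cost: 3 + 5 + 4 + 12 = 24.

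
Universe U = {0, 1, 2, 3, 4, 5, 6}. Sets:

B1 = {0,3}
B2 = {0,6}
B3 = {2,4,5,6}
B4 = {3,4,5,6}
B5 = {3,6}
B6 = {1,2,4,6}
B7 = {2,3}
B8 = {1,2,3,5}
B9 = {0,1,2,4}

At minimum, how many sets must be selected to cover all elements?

B4, B9 together cover {0, 1, 2, 3, 4, 5, 6} — every element.
No single set contains all 7 elements, so 2 is optimal.

2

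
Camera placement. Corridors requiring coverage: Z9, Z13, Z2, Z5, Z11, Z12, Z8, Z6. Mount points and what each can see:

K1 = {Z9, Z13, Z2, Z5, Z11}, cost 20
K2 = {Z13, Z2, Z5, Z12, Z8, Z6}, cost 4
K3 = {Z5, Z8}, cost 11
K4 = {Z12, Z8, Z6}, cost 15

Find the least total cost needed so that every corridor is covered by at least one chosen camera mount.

K1, K2 cover every corridor at cost 20 + 4 = 24.
Any cover uses at least 2 camera mounts; among all covering selections none totals below 24.

24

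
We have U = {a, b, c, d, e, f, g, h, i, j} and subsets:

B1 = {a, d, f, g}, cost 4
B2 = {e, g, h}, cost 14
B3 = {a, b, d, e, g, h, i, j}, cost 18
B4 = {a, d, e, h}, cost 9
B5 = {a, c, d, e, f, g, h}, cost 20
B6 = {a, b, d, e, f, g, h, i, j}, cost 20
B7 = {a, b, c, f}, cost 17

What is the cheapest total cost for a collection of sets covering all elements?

B3, B7 cover every element at cost 18 + 17 = 35.
Any cover uses at least 2 sets; among all covering selections none totals below 35.

35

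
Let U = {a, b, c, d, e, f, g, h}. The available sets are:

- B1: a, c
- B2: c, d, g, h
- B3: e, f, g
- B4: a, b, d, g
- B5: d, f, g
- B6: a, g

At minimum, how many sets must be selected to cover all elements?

3

B2, B3, B4 together cover {a, b, c, d, e, f, g, h} — every element.
No 2 of the 6 sets cover everything (all 15 pairs fall short), so 3 is minimum.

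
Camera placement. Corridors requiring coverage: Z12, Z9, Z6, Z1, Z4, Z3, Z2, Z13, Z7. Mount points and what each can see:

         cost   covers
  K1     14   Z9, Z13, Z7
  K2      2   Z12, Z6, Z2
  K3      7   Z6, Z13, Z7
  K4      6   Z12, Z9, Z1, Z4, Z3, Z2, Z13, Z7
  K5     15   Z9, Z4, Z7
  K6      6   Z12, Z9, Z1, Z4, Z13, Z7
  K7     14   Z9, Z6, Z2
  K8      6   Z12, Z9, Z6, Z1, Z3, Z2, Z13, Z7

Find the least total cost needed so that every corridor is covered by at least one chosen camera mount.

K2, K4 cover every corridor at cost 2 + 6 = 8.
Any cover uses at least 2 camera mounts; among all covering selections none totals below 8.

8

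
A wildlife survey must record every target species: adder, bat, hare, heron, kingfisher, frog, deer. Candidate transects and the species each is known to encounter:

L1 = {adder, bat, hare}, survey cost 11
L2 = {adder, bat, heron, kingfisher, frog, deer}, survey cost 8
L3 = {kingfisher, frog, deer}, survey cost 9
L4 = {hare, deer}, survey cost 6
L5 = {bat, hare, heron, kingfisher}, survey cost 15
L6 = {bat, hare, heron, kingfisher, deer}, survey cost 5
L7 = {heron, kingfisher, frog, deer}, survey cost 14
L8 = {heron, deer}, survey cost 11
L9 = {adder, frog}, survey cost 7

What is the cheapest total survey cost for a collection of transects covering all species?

L6, L9 cover every species at survey cost 5 + 7 = 12.
Any cover uses at least 2 transects; among all covering selections none totals below 12.

12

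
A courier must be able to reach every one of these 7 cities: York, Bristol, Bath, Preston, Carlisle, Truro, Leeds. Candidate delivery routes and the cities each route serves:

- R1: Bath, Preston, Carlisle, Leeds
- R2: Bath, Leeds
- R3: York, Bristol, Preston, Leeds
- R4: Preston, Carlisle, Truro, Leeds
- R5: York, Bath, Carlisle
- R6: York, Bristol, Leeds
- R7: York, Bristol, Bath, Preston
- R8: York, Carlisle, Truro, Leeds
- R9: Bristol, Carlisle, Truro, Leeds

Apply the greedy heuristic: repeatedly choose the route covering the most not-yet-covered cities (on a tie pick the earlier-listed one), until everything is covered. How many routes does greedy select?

Pick 1: R1 covers 4 new cities (Bath, Preston, Carlisle, Leeds).
Pick 2: R3 covers 2 new cities (York, Bristol).
Pick 3: R4 covers 1 new cities (Truro).
Greedy uses 3 routes. (The true minimum is 2.)

3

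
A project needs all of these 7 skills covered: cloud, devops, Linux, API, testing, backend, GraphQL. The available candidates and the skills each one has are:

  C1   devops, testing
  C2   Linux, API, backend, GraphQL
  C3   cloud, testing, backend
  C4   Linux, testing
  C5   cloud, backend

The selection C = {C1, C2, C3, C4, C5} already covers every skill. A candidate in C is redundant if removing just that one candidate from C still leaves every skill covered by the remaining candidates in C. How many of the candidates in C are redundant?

3

Drop C1: devops uncovered — not redundant.
Drop C2: API, GraphQL uncovered — not redundant.
Drop C3: the rest still cover every skill — redundant.
Drop C4: the rest still cover every skill — redundant.
Drop C5: the rest still cover every skill — redundant.
3 redundant: C3, C4, C5.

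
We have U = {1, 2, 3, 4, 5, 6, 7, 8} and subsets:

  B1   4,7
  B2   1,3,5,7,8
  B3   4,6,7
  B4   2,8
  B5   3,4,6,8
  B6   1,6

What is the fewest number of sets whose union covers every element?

3

B2, B3, B4 together cover {1, 2, 3, 4, 5, 6, 7, 8} — every element.
No 2 of the 6 sets cover everything (all 15 pairs fall short), so 3 is minimum.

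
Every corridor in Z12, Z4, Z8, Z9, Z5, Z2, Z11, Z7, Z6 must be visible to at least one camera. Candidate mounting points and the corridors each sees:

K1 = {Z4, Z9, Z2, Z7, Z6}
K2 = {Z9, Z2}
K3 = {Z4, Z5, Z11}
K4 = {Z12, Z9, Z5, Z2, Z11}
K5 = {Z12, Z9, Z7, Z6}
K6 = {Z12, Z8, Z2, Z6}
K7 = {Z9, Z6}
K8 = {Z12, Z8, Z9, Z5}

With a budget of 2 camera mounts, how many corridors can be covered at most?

8

Choosing K1, K4 covers {Z12, Z4, Z9, Z5, Z2, Z11, Z7, Z6} — 8 corridors.
No choice of 2 camera mounts does better; here Z8 is left uncovered.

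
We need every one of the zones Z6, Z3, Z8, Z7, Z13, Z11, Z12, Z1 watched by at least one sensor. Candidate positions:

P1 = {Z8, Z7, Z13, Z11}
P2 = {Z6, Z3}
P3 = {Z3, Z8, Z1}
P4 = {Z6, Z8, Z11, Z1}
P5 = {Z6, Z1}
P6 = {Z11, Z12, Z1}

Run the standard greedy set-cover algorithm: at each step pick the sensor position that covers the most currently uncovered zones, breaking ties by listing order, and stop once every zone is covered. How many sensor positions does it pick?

3

Pick 1: P1 covers 4 new zones (Z8, Z7, Z13, Z11).
Pick 2: P2 covers 2 new zones (Z6, Z3).
Pick 3: P6 covers 2 new zones (Z12, Z1).
Greedy uses 3 sensor positions.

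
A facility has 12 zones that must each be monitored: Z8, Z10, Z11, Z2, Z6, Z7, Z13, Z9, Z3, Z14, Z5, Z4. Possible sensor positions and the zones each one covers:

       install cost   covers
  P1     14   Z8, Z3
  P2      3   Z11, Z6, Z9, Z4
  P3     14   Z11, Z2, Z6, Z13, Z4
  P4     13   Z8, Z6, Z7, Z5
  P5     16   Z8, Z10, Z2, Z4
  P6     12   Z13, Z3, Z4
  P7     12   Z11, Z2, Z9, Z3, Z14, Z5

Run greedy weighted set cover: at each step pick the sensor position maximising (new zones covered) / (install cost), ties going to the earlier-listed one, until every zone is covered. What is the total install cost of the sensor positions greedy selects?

56

Pick 1: P2 adds 4 new (Z11, Z6, Z9, Z4) at install cost 3 (ratio 4/3).
Pick 2: P7 adds 4 new (Z2, Z3, Z14, Z5) at install cost 12 (ratio 4/12).
Pick 3: P4 adds 2 new (Z8, Z7) at install cost 13 (ratio 2/13).
Pick 4: P6 adds 1 new (Z13) at install cost 12 (ratio 1/12).
Pick 5: P5 adds 1 new (Z10) at install cost 16 (ratio 1/16).
Greedy total install cost: 3 + 12 + 13 + 12 + 16 = 56. (The true optimum is 53, so greedy overshoots here.)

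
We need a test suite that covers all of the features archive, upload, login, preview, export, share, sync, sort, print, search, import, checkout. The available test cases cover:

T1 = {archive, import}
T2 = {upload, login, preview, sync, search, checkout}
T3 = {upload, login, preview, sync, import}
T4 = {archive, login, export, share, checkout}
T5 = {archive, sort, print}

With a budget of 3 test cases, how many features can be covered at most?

Choosing T2, T4, T5 covers {archive, upload, login, preview, export, share, sync, sort, print, search, checkout} — 11 features.
No choice of 3 test cases does better; here import is left uncovered.

11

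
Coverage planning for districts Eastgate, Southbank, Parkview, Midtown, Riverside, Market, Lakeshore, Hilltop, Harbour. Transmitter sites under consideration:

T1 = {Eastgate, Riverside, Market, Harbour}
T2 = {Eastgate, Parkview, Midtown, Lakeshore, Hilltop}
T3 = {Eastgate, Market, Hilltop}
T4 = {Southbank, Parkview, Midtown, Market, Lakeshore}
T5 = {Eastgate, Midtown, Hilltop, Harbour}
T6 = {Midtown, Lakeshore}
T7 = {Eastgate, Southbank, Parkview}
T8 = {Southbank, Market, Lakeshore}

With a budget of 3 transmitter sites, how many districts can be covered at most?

Choosing T1, T2, T4 covers {Eastgate, Southbank, Parkview, Midtown, Riverside, Market, Lakeshore, Hilltop, Harbour} — 9 districts.
That is all 9 districts.

9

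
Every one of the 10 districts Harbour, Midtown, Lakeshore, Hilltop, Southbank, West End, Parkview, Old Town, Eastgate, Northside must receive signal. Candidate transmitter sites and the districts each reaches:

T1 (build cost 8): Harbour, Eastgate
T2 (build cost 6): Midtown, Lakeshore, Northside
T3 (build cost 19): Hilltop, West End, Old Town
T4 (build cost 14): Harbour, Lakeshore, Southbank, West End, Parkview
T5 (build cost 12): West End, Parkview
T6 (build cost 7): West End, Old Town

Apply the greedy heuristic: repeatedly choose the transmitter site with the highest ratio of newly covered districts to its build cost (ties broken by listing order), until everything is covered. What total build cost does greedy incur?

54

Pick 1: T2 adds 3 new (Midtown, Lakeshore, Northside) at build cost 6 (ratio 3/6).
Pick 2: T4 adds 4 new (Harbour, Southbank, West End, Parkview) at build cost 14 (ratio 4/14).
Pick 3: T6 adds 1 new (Old Town) at build cost 7 (ratio 1/7).
Pick 4: T1 adds 1 new (Eastgate) at build cost 8 (ratio 1/8).
Pick 5: T3 adds 1 new (Hilltop) at build cost 19 (ratio 1/19).
Greedy total build cost: 6 + 14 + 7 + 8 + 19 = 54. (The true optimum is 47, so greedy overshoots here.)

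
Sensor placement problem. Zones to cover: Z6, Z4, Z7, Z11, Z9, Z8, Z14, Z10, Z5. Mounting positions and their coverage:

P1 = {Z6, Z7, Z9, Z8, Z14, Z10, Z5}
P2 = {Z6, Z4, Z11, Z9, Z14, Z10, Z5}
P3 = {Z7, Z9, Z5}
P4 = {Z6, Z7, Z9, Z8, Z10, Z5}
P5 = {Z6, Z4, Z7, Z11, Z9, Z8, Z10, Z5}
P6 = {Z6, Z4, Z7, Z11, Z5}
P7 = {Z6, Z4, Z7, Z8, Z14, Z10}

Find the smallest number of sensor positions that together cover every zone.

2

P1, P2 together cover {Z6, Z4, Z7, Z11, Z9, Z8, Z14, Z10, Z5} — every zone.
No single sensor position contains all 9 zones, so 2 is optimal.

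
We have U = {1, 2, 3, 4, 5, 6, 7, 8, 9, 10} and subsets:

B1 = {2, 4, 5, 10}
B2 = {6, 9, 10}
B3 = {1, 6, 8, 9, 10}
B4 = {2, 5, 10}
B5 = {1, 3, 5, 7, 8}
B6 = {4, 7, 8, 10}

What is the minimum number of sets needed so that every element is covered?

B1, B2, B5 together cover {1, 2, 3, 4, 5, 6, 7, 8, 9, 10} — every element.
No 2 of the 6 sets cover everything (all 15 pairs fall short), so 3 is minimum.

3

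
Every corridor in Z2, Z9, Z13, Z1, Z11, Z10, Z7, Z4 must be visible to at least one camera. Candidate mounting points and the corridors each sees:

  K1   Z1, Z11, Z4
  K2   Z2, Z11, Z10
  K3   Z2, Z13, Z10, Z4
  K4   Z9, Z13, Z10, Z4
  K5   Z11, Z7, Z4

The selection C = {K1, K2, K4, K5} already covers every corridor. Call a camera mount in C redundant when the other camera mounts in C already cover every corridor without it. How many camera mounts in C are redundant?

Drop K1: Z1 uncovered — not redundant.
Drop K2: Z2 uncovered — not redundant.
Drop K4: Z9, Z13 uncovered — not redundant.
Drop K5: Z7 uncovered — not redundant.
None of the camera mounts in C is redundant.

0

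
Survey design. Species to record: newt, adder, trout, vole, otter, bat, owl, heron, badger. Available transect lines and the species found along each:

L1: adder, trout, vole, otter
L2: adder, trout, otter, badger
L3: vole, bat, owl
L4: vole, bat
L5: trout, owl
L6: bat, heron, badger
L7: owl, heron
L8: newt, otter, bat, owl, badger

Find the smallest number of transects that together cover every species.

3

L1, L6, L8 together cover {newt, adder, trout, vole, otter, bat, owl, heron, badger} — every species.
No 2 of the 8 transects cover everything (all 28 pairs fall short), so 3 is minimum.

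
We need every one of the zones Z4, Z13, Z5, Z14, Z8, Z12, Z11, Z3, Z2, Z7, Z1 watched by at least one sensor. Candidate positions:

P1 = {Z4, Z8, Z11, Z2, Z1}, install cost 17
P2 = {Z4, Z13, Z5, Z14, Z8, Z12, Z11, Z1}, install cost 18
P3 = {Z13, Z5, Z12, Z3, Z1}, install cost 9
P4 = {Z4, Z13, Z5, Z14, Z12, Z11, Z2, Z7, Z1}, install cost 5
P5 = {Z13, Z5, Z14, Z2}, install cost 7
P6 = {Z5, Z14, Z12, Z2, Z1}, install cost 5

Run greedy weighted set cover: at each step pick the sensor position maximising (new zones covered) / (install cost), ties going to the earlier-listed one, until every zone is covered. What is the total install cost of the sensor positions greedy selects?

Pick 1: P4 adds 9 new (Z4, Z13, Z5, Z14, Z12, Z11, Z2, Z7, Z1) at install cost 5 (ratio 9/5).
Pick 2: P3 adds 1 new (Z3) at install cost 9 (ratio 1/9).
Pick 3: P1 adds 1 new (Z8) at install cost 17 (ratio 1/17).
Greedy total install cost: 5 + 9 + 17 = 31.

31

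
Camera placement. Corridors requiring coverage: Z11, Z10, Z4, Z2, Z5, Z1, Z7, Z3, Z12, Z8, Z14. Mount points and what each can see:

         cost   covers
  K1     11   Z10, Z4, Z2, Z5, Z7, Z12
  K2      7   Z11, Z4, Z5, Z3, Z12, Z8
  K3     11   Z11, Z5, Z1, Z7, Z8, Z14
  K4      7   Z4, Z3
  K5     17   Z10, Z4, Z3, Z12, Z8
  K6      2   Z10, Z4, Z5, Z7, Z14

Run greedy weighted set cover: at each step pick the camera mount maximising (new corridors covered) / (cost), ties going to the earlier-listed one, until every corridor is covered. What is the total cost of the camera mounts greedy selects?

Pick 1: K6 adds 5 new (Z10, Z4, Z5, Z7, Z14) at cost 2 (ratio 5/2).
Pick 2: K2 adds 4 new (Z11, Z3, Z12, Z8) at cost 7 (ratio 4/7).
Pick 3: K1 adds 1 new (Z2) at cost 11 (ratio 1/11).
Pick 4: K3 adds 1 new (Z1) at cost 11 (ratio 1/11).
Greedy total cost: 2 + 7 + 11 + 11 = 31. (The true optimum is 29, so greedy overshoots here.)

31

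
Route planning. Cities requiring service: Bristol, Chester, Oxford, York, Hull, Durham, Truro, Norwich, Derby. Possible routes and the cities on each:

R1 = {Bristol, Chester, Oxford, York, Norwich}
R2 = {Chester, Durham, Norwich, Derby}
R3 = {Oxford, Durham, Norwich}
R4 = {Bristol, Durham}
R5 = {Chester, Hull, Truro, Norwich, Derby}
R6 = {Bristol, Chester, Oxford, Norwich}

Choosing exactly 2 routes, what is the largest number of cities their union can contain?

Choosing R1, R5 covers {Bristol, Chester, Oxford, York, Hull, Truro, Norwich, Derby} — 8 cities.
No choice of 2 routes does better; here Durham is left uncovered.

8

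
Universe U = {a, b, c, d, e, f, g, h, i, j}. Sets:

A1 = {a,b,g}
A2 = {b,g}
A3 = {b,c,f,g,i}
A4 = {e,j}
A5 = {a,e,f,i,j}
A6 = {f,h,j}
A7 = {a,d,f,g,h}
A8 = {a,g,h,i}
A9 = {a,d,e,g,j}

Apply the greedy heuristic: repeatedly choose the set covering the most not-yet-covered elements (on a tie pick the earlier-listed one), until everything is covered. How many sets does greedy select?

Pick 1: A3 covers 5 new elements (b, c, f, g, i).
Pick 2: A9 covers 4 new elements (a, d, e, j).
Pick 3: A6 covers 1 new elements (h).
Greedy uses 3 sets.

3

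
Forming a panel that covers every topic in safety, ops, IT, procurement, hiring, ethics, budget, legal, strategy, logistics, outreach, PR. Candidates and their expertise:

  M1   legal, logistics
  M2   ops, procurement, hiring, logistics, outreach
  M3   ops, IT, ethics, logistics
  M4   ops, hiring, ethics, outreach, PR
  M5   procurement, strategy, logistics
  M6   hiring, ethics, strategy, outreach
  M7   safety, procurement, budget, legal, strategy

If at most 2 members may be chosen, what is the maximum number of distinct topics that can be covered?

Choosing M4, M7 covers {safety, ops, procurement, hiring, ethics, budget, legal, strategy, outreach, PR} — 10 topics.
No choice of 2 members does better; here IT, logistics are left uncovered.

10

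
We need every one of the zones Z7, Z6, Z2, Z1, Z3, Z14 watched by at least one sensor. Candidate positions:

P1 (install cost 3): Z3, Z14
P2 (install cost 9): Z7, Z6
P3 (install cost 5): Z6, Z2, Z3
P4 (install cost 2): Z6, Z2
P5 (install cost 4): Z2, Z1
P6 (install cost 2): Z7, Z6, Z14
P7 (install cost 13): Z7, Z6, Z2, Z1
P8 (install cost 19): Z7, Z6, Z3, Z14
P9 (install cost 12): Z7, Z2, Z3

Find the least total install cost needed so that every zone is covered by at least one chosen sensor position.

P1, P5, P6 cover every zone at install cost 3 + 4 + 2 = 9.
Any cover uses at least 2 sensor positions; among all covering selections none totals below 9.
Greedy by coverage-per-install cost would pick P6, P4, P1, P5 for 11 — worse than the optimum 9.

9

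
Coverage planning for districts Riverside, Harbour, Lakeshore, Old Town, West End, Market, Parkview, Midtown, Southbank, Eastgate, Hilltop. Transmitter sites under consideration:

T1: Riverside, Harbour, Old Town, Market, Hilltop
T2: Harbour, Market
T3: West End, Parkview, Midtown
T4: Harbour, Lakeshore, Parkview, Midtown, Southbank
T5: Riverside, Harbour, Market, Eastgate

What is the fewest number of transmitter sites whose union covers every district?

T1, T3, T4, T5 together cover {Riverside, Harbour, Lakeshore, Old Town, West End, Market, Parkview, Midtown, Southbank, Eastgate, Hilltop} — every district.
No 3 of the 5 transmitter sites cover everything (all 10 triples fall short), so 4 is minimum.

4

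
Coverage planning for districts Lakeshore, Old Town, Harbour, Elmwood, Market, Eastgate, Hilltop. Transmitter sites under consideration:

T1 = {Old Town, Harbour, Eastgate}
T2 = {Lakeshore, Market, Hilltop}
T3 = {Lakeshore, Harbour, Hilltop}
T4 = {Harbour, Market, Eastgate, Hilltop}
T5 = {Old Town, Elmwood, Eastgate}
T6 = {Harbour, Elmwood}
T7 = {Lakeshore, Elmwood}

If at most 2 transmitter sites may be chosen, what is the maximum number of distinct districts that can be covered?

6

Choosing T1, T2 covers {Lakeshore, Old Town, Harbour, Market, Eastgate, Hilltop} — 6 districts.
No choice of 2 transmitter sites does better; here Elmwood is left uncovered.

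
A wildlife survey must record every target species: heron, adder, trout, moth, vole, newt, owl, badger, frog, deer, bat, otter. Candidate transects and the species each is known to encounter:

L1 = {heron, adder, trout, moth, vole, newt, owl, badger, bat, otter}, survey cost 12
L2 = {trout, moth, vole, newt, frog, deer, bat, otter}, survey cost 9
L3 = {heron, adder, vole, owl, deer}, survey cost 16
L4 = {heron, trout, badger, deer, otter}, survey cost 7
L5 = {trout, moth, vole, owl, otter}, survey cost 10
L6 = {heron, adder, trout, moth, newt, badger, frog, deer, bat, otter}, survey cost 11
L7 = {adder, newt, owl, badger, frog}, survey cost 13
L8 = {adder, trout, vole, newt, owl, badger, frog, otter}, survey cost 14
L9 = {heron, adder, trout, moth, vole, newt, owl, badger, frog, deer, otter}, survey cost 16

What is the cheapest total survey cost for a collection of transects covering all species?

21

L1, L2 cover every species at survey cost 12 + 9 = 21.
Any cover uses at least 2 transects; among all covering selections none totals below 21.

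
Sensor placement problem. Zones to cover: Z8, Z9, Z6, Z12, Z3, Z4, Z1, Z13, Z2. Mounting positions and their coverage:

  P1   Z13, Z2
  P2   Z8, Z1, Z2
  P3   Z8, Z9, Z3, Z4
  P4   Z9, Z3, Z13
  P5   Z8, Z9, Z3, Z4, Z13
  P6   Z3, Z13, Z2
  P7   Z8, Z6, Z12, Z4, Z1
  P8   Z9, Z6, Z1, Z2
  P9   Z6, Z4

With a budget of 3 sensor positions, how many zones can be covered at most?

Choosing P1, P3, P7 covers {Z8, Z9, Z6, Z12, Z3, Z4, Z1, Z13, Z2} — 9 zones.
That is all 9 zones.

9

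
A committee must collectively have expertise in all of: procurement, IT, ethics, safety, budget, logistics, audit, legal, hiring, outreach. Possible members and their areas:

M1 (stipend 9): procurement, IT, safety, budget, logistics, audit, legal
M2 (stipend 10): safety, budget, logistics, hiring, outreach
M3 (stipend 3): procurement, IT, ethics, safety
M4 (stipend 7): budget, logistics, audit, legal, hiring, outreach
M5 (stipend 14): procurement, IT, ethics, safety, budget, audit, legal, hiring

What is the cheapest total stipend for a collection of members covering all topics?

10

M3, M4 cover every topic at stipend 3 + 7 = 10.
Any cover uses at least 2 members; among all covering selections none totals below 10.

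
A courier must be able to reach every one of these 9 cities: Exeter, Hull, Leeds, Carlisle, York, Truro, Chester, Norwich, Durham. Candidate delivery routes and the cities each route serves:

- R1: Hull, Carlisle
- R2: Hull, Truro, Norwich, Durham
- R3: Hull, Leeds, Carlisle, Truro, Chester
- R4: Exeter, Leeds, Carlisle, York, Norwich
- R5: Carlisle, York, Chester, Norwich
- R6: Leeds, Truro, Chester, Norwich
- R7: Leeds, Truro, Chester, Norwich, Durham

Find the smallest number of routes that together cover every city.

3

R1, R4, R7 together cover {Exeter, Hull, Leeds, Carlisle, York, Truro, Chester, Norwich, Durham} — every city.
No 2 of the 7 routes cover everything (all 21 pairs fall short), so 3 is minimum.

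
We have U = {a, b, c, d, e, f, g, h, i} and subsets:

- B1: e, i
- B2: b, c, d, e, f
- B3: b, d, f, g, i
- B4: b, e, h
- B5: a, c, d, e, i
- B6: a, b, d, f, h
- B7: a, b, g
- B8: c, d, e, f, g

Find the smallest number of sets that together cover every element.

B1, B6, B8 together cover {a, b, c, d, e, f, g, h, i} — every element.
No 2 of the 8 sets cover everything (all 28 pairs fall short), so 3 is minimum.

3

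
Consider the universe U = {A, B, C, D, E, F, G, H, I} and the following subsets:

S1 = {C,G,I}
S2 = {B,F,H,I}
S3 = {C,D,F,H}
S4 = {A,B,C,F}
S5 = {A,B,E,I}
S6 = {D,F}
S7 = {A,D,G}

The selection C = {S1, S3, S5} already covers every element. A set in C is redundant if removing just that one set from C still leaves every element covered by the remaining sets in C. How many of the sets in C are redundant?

Drop S1: G uncovered — not redundant.
Drop S3: D, F, H uncovered — not redundant.
Drop S5: A, B, E uncovered — not redundant.
None of the sets in C is redundant.

0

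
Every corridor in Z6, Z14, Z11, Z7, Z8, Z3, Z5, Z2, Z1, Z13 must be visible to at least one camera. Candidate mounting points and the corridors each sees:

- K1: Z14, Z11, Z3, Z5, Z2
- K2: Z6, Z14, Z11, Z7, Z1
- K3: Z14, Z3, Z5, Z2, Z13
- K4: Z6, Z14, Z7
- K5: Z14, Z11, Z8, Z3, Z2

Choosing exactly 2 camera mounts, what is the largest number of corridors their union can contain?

Choosing K2, K3 covers {Z6, Z14, Z11, Z7, Z3, Z5, Z2, Z1, Z13} — 9 corridors.
No choice of 2 camera mounts does better; here Z8 is left uncovered.

9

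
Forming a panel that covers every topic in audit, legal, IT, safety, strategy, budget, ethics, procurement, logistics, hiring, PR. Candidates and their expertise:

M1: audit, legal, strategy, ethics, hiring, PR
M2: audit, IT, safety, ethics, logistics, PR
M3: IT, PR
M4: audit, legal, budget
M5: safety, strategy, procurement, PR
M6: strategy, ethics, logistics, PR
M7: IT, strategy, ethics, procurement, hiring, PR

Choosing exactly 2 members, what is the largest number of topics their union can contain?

9

Choosing M1, M2 covers {audit, legal, IT, safety, strategy, ethics, logistics, hiring, PR} — 9 topics.
No choice of 2 members does better; here budget, procurement are left uncovered.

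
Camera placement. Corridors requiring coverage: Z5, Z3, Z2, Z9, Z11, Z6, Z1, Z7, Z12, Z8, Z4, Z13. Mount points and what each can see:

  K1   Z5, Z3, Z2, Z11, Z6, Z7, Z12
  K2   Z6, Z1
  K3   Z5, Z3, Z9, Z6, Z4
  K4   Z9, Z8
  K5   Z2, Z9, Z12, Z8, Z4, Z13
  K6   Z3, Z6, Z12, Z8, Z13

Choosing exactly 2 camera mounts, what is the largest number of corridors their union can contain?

Choosing K1, K5 covers {Z5, Z3, Z2, Z9, Z11, Z6, Z7, Z12, Z8, Z4, Z13} — 11 corridors.
No choice of 2 camera mounts does better; here Z1 is left uncovered.

11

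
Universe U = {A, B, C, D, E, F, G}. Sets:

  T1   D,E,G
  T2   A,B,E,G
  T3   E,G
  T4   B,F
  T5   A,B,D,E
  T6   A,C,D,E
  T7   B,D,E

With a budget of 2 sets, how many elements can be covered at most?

6

Choosing T2, T6 covers {A, B, C, D, E, G} — 6 elements.
No choice of 2 sets does better; here F is left uncovered.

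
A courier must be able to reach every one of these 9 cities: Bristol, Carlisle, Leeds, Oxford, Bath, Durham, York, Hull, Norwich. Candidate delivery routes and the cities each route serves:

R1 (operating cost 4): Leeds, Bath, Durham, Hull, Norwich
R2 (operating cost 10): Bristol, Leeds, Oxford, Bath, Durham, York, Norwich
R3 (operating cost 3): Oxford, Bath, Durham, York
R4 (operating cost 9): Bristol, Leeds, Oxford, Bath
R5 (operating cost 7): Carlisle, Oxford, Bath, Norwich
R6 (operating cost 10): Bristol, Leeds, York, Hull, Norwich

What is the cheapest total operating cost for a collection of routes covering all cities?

20

R3, R5, R6 cover every city at operating cost 3 + 7 + 10 = 20.
Any cover uses at least 3 routes; among all covering selections none totals below 20.
Greedy by coverage-per-operating cost would pick R3, R1, R5, R4 for 23 — worse than the optimum 20.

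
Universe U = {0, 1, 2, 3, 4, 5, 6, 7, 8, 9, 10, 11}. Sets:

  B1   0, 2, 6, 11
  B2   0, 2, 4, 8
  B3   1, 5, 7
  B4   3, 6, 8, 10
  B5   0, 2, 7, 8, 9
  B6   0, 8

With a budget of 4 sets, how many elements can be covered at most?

11

Choosing B1, B2, B3, B4 covers {0, 1, 2, 3, 4, 5, 6, 7, 8, 10, 11} — 11 elements.
No choice of 4 sets does better; here 9 is left uncovered.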